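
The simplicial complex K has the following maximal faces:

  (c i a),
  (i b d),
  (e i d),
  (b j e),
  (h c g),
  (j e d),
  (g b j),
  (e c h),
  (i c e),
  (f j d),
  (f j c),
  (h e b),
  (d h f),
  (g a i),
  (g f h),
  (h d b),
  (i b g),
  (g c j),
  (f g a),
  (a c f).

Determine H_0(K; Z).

Take the total order a < b < c < d < e < f < g < h < i < j on the vertex set. Then K (dimension 2) consists of the simplices:

  0-simplices (10): a, b, c, d, e, f, g, h, i, j
  1-simplices (30): ac, af, ag, ai, bd, be, bg, bh, bi, bj, ce, cf, cg, ch, ci, cj, de, df, dh, di, dj, eh, ei, ej, fg, fh, fj, gh, gi, gj
  2-simplices (20): acf, aci, afg, agi, bdh, bdi, beh, bej, bgi, bgj, ceh, cei, cfj, cgh, cgj, dei, dej, dfh, dfj, fgh

giving chain groups C_0 ≅ Z^10, C_1 ≅ Z^30, C_2 ≅ Z^20.

The boundary map ∂_1: C_1 → C_0 sends each edge [p,q] (with p < q) to q − p.
This gives a 10×30 integer matrix of rank 9; reducing to Smith normal form yields diagonal entries (1,1,1,1,1,1,1,1,1).

The boundary map ∂_2: C_2 → C_1 maps a triangle to the signed sum of its edges. For instance
  ∂dej = ej − dj + de,
  ∂cgj = gj − cj + cg.
As a 30×20 matrix over Z this has rank 20, with invariant factors (1,1,1,1,1,1,1,1,1,1,1,1,1,1,1,1,1,1,1,2).

Computing H_k = (kernel of ∂_k) / (image of ∂_{k+1}):

  H_0: rank C_0 − rank ∂_1 = 10 − 9 = 1, and the invariant factors of ∂_1 are all 1, so H_0 ≅ Z.

H_0 ≅ Z.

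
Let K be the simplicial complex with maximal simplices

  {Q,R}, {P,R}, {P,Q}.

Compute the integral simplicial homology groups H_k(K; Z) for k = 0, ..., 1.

Fix the vertex order P < Q < R and write every simplex with vertices in increasing order. Then dim K = 1 and the simplices of K are:

  0-simplices (3): P, Q, R
  1-simplices (3): PQ, PR, QR

Hence C_0 ≅ Z^3, C_1 ≅ Z^3.

The boundary map ∂_1: C_1 → C_0 is given by ∂[p,q] = [q] − [p]. For instance
  ∂PQ = Q − P.
The resulting 3×3 matrix has rank 2, and its Smith normal form has invariant factors (1,1).

Reading off H_k = ker ∂_k / im ∂_{k+1}:

  H_0: rank C_0 − rank ∂_1 = 3 − 2 = 1, and the invariant factors of ∂_1 are all 1, so H_0 ≅ Z.
  H_1: rank ker ∂_1 − rank ∂_2 = (3 − 2) − 0 = 1, and there is no ∂_2, so H_1 ≅ Z.

H_0 ≅ Z,  H_1 ≅ Z.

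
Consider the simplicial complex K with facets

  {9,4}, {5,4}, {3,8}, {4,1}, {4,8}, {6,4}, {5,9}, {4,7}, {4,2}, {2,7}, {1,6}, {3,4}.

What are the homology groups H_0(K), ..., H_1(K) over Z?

H_0 = Z,  H_1 = Z^4.

Order the vertices as 1 < 2 < 3 < 4 < 5 < 6 < 7 < 8 < 9. Listing each simplex with vertices in this order, K has dimension 1 with simplices:

  0-simplices (9): [1], [2], [3], [4], [5], [6], [7], [8], [9]
  1-simplices (12): [1,4], [1,6], [2,4], [2,7], [3,4], [3,8], [4,5], [4,6], [4,7], [4,8], [4,9], [5,9]

giving chain groups C_0 ≅ Z^9, C_1 ≅ Z^12.

∂_1: C_1 → C_0 maps an edge to its endpoints' difference, ∂[p,q] = q − p.
As a 9×12 matrix over Z this has rank 8, with invariant factors (1,1,1,1,1,1,1,1).

From H_k ≅ ker(∂_k) / im(∂_{k+1}) we obtain:

  H_0: rank C_0 − rank ∂_1 = 9 − 8 = 1, and the invariant factors of ∂_1 are all 1, so H_0 = Z.
  H_1: rank ker ∂_1 − rank ∂_2 = (12 − 8) − 0 = 4, and there is no ∂_2, so H_1 = Z^4.

(K is a triangulation of a wedge of 4 circles.)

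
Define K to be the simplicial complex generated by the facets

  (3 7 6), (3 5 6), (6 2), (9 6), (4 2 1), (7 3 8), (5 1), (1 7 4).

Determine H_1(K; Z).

Fix the vertex order 1 < 2 < 3 < 4 < 5 < 6 < 7 < 8 < 9 and write every simplex with vertices in increasing order. Then dim K = 2 and the simplices of K are:

  0-simplices (9): [1], [2], [3], [4], [5], [6], [7], [8], [9]
  1-simplices (15): [1,2], [1,4], [1,5], [1,7], [2,4], [2,6], [3,5], [3,6], [3,7], [3,8], [4,7], [5,6], [6,7], [6,9], [7,8]
  2-simplices (5): [1,2,4], [1,4,7], [3,5,6], [3,6,7], [3,7,8]

Hence C_0 ≅ Z^9, C_1 ≅ Z^15, C_2 ≅ Z^5.

∂_1: C_1 → C_0 sends each edge [p,q] (with p < q) to q − p. For instance
  ∂[7,8] = [8] − [7].
The 9×15 boundary matrix has rank 8 and Smith normal form diag(1,1,1,1,1,1,1,1).

∂_2: C_2 → C_1 sends each 2-simplex [p,q,r] to [q,r] − [p,r] + [p,q]. For instance
  ∂[3,5,6] = [5,6] − [3,6] + [3,5],
  ∂[1,2,4] = [2,4] − [1,4] + [1,2].
This gives a 15×5 integer matrix of rank 5; reducing to Smith normal form yields diagonal entries (1,1,1,1,1).

Computing H_k = (kernel of ∂_k) / (image of ∂_{k+1}):

  H_1: rank ker ∂_1 − rank ∂_2 = (15 − 8) − 5 = 2, and the invariant factors of ∂_2 are all 1, so H_1 = Z^2.

H_1 = Z^2.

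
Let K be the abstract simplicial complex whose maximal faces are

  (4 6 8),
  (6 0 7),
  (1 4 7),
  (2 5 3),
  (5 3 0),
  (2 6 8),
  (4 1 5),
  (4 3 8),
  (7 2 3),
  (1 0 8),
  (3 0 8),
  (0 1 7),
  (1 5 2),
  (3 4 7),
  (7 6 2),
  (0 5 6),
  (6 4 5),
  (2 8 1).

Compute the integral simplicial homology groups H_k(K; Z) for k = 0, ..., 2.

H_0 = Z,  H_1 = Z^2,  H_2 = Z.

We work with the vertex ordering 0 < 1 < 2 < 3 < 4 < 5 < 6 < 7 < 8. The simplices of K, each written with vertices in increasing order, are:

  0-simplices (9): [0], [1], [2], [3], [4], [5], [6], [7], [8]
  1-simplices (27): (27 of them)
  2-simplices (18): [0,1,7], [0,1,8], [0,3,5], [0,3,8], [0,5,6], [0,6,7], [1,2,5], [1,2,8], [1,4,5], [1,4,7], [2,3,5], [2,3,7], [2,6,7], [2,6,8], [3,4,7], [3,4,8], [4,5,6], [4,6,8]

Hence C_0 ≅ Z^9, C_1 ≅ Z^27, C_2 ≅ Z^18.

The boundary map ∂_1: C_1 → C_0 sends each edge [p,q] (with p < q) to q − p. For instance
  ∂[1,5] = [5] − [1].
This gives a 9×27 integer matrix of rank 8; reducing to Smith normal form yields diagonal entries (1,1,1,1,1,1,1,1).

The boundary map ∂_2: C_2 → C_1 maps a triangle to the signed sum of its edges. For instance
  ∂[3,4,8] = [4,8] − [3,8] + [3,4],
  ∂[0,5,6] = [5,6] − [0,6] + [0,5].
As a 27×18 matrix over Z this has rank 17, with invariant factors (1,1,1,1,1,1,1,1,1,1,1,1,1,1,1,1,1).

Now H_k = ker ∂_k / im ∂_{k+1}, so:

  H_0: rank C_0 − rank ∂_1 = 9 − 8 = 1, and the invariant factors of ∂_1 are all 1, so H_0 = Z.
  H_1: rank ker ∂_1 − rank ∂_2 = (27 − 8) − 17 = 2, and the invariant factors of ∂_2 are all 1, so H_1 = Z^2.
  H_2: rank ker ∂_2 − rank ∂_3 = (18 − 17) − 0 = 1, and there is no ∂_3, so H_2 = Z.

As a check, the Euler characteristic is 9 − 27 + 18 = 0, which agrees with 1 − 2 + 1 = 0.
(K is a triangulation of the torus T^2.)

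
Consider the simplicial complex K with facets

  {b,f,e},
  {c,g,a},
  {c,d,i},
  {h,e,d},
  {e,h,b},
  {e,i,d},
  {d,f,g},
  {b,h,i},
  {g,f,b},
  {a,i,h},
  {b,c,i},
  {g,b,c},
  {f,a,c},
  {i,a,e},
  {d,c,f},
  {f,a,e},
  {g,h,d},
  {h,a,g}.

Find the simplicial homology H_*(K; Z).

Fix the vertex order a < b < c < d < e < f < g < h < i and write every simplex with vertices in increasing order. Then dim K = 2 and the simplices of K are:

  0-simplices (9): a, b, c, d, e, f, g, h, i
  1-simplices (27): ac, ae, af, ag, ah, ai, bc, be, bf, bg, bh, bi, cd, cf, cg, ci, de, df, dg, dh, di, ef, eh, ei, fg, gh, hi
  2-simplices (18): acf, acg, aef, aei, agh, ahi, bcg, bci, bef, beh, bfg, bhi, cdf, cdi, deh, dei, dfg, dgh

giving chain groups C_0 ≅ Z^9, C_1 ≅ Z^27, C_2 ≅ Z^18.

The boundary map ∂_1: C_1 → C_0 maps an edge to its endpoints' difference, ∂[p,q] = q − p. For instance
  ∂dg = g − d.
As a 9×27 matrix over Z this has rank 8, with invariant factors (1,1,1,1,1,1,1,1).

∂_2: C_2 → C_1 acts by ∂[p,q,r] = [q,r] − [p,r] + [p,q]. For instance
  ∂dfg = fg − dg + df,
  ∂acf = cf − af + ac.
This gives a 27×18 integer matrix of rank 18; reducing to Smith normal form yields diagonal entries (1,1,1,1,1,1,1,1,1,1,1,1,1,1,1,1,1,2).

Computing H_k = (kernel of ∂_k) / (image of ∂_{k+1}):

  H_0: rank C_0 − rank ∂_1 = 9 − 8 = 1, and the invariant factors of ∂_1 are all 1, so H_0 = Z.
  H_1: rank ker ∂_1 − rank ∂_2 = (27 − 8) − 18 = 1, and ∂_2 has invariant factor 2 > 1, so H_1 = Z ⊕ Z/2.
  H_2: rank ker ∂_2 − rank ∂_3 = (18 − 18) − 0 = 0, and there is no ∂_3, so H_2 = 0.

As a check, the Euler characteristic is 9 − 27 + 18 = 0, which agrees with 1 − 1 + 0 = 0.

H_0 = Z,  H_1 = Z ⊕ Z/2,  H_2 = 0.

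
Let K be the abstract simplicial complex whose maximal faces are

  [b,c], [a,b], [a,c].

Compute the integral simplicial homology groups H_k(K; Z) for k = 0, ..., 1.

H_0 = Z,  H_1 = Z.

K has 3 vertices, 3 edges.
rank ∂_0 = 0, rank ∂_1 = 2 ⇒ b_0 = 3 − 0 − 2 = 1; all invariant factors of ∂_1 are 1 so no torsion. So H_0 ≅ Z.
rank ∂_1 = 2, rank ∂_2 = 0 ⇒ b_1 = 3 − 2 − 0 = 1. So H_1 ≅ Z.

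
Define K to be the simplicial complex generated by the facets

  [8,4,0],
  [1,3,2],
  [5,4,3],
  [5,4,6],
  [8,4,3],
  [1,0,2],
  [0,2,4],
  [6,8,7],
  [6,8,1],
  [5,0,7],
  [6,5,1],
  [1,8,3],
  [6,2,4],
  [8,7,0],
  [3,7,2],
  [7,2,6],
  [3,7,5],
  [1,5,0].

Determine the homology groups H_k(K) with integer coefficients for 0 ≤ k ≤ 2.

We work with the vertex ordering 0 < 1 < 2 < 3 < 4 < 5 < 6 < 7 < 8. The simplices of K, each written with vertices in increasing order, are:

  0-simplices (9): [0], [1], [2], [3], [4], [5], [6], [7], [8]
  1-simplices (27): (27 of them)
  2-simplices (18): [0,1,2], [0,1,5], [0,2,4], [0,4,8], [0,5,7], [0,7,8], [1,2,3], [1,3,8], [1,5,6], [1,6,8], [2,3,7], [2,4,6], [2,6,7], [3,4,5], [3,4,8], [3,5,7], [4,5,6], [6,7,8]

giving chain groups C_0 ≅ Z^9, C_1 ≅ Z^27, C_2 ≅ Z^18.

∂_1: C_1 → C_0 is given by ∂[p,q] = [q] − [p]. For instance
  ∂[1,8] = [8] − [1].
As a 9×27 matrix over Z this has rank 8, with invariant factors (1,1,1,1,1,1,1,1).

∂_2: C_2 → C_1 acts by ∂[p,q,r] = [q,r] − [p,r] + [p,q]. For instance
  ∂[0,2,4] = [2,4] − [0,4] + [0,2],
  ∂[3,4,5] = [4,5] − [3,5] + [3,4].
This gives a 27×18 integer matrix of rank 17; reducing to Smith normal form yields diagonal entries (1,1,1,1,1,1,1,1,1,1,1,1,1,1,1,1,1).

From H_k ≅ ker(∂_k) / im(∂_{k+1}) we obtain:

  H_0: rank C_0 − rank ∂_1 = 9 − 8 = 1, and the invariant factors of ∂_1 are all 1, so H_0 = Z.
  H_1: rank ker ∂_1 − rank ∂_2 = (27 − 8) − 17 = 2, and the invariant factors of ∂_2 are all 1, so H_1 = Z^2.
  H_2: rank ker ∂_2 − rank ∂_3 = (18 − 17) − 0 = 1, and there is no ∂_3, so H_2 = Z.

As a check, the Euler characteristic is 9 − 27 + 18 = 0, which agrees with 1 − 2 + 1 = 0.
(K is a triangulation of the torus T^2.)

H_0 ≅ Z,  H_1 ≅ Z^2,  H_2 ≅ Z.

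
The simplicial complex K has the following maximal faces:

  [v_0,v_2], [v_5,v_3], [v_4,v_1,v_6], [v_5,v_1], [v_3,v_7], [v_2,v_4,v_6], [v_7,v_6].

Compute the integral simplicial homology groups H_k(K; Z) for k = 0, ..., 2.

H_0 ≅ Z,  H_1 ≅ Z,  H_2 = 0.

Order the vertices as v_0 < v_1 < v_2 < v_3 < v_4 < v_5 < v_6 < v_7. Listing each simplex with vertices in this order, K has dimension 2 with simplices:

  0-simplices (8): [v_0], [v_1], [v_2], [v_3], [v_4], [v_5], [v_6], [v_7]
  1-simplices (10): [v_0,v_2], [v_1,v_4], [v_1,v_5], [v_1,v_6], [v_2,v_4], [v_2,v_6], [v_3,v_5], [v_3,v_7], [v_4,v_6], [v_6,v_7]
  2-simplices (2): [v_1,v_4,v_6], [v_2,v_4,v_6]

giving chain groups C_0 ≅ Z^8, C_1 ≅ Z^10, C_2 ≅ Z^2.

Boundary ∂_1: C_1 → C_0 is given by ∂[p,q] = [q] − [p]. For instance
  ∂[v_2,v_4] = [v_4] − [v_2].
As a 8×10 matrix over Z this has rank 7, with invariant factors (1,1,1,1,1,1,1).

The boundary map ∂_2: C_2 → C_1 acts by ∂[p,q,r] = [q,r] − [p,r] + [p,q]. For instance
  ∂[v_2,v_4,v_6] = [v_4,v_6] − [v_2,v_6] + [v_2,v_4],
  ∂[v_1,v_4,v_6] = [v_4,v_6] − [v_1,v_6] + [v_1,v_4].
The resulting 10×2 matrix has rank 2, and its Smith normal form has invariant factors (1,1).

Now H_k = ker ∂_k / im ∂_{k+1}, so:

  H_0: rank C_0 − rank ∂_1 = 8 − 7 = 1, and the invariant factors of ∂_1 are all 1, so H_0 = Z.
  H_1: rank ker ∂_1 − rank ∂_2 = (10 − 7) − 2 = 1, and the invariant factors of ∂_2 are all 1, so H_1 = Z.
  H_2: rank ker ∂_2 − rank ∂_3 = (2 − 2) − 0 = 0, and there is no ∂_3, so H_2 = 0.

As a check, the Euler characteristic is 8 − 10 + 2 = 0, which agrees with 1 − 1 + 0 = 0.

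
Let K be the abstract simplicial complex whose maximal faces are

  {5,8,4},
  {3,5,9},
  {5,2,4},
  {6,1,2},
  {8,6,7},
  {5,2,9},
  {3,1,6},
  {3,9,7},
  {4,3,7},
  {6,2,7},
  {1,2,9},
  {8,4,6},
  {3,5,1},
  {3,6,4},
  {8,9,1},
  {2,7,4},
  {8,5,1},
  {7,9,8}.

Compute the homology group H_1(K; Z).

H_1 ≅ Z ⊕ Z/2.

We work with the vertex ordering 1 < 2 < 3 < 4 < 5 < 6 < 7 < 8 < 9. The simplices of K, each written with vertices in increasing order, are:

  0-simplices (9): [1], [2], [3], [4], [5], [6], [7], [8], [9]
  1-simplices (27): (27 of them)
  2-simplices (18): [1,2,6], [1,2,9], [1,3,5], [1,3,6], [1,5,8], [1,8,9], [2,4,5], [2,4,7], [2,5,9], [2,6,7], [3,4,6], [3,4,7], [3,5,9], [3,7,9], [4,5,8], [4,6,8], [6,7,8], [7,8,9]

Hence C_0 ≅ Z^9, C_1 ≅ Z^27, C_2 ≅ Z^18.

∂_1: C_1 → C_0 maps an edge to its endpoints' difference, ∂[p,q] = q − p. For instance
  ∂[5,9] = [9] − [5].
As a 9×27 matrix over Z this has rank 8, with invariant factors (1,1,1,1,1,1,1,1).

Boundary ∂_2: C_2 → C_1 acts by ∂[p,q,r] = [q,r] − [p,r] + [p,q]. For instance
  ∂[2,4,5] = [4,5] − [2,5] + [2,4],
  ∂[3,7,9] = [7,9] − [3,9] + [3,7].
The 27×18 boundary matrix has rank 18 and Smith normal form diag(1,1,1,1,1,1,1,1,1,1,1,1,1,1,1,1,1,2).

Computing H_k = (kernel of ∂_k) / (image of ∂_{k+1}):

  H_1: rank ker ∂_1 − rank ∂_2 = (27 − 8) − 18 = 1, and ∂_2 has invariant factor 2 > 1, so H_1 ≅ Z ⊕ Z/2.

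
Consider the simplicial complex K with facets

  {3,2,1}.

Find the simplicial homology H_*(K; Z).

H_0 ≅ Z,  H_1 = 0,  H_2 = 0.

We work with the vertex ordering 1 < 2 < 3. The simplices of K, each written with vertices in increasing order, are:

  0-simplices (3): [1], [2], [3]
  1-simplices (3): [1,2], [1,3], [2,3]
  2-simplices (1): [1,2,3]

Hence C_0 ≅ Z^3, C_1 ≅ Z^3, C_2 ≅ Z^1.

Boundary ∂_1: C_1 → C_0 sends each edge [p,q] (with p < q) to q − p.
The 3×3 boundary matrix has rank 2 and Smith normal form diag(1,1).

Boundary ∂_2: C_2 → C_1 sends each 2-simplex [p,q,r] to [q,r] − [p,r] + [p,q]. For instance
  ∂[1,2,3] = [2,3] − [1,3] + [1,2].
The resulting 3×1 matrix has rank 1, and its Smith normal form has invariant factors (1).

Now H_k = ker ∂_k / im ∂_{k+1}, so:

  H_0: rank C_0 − rank ∂_1 = 3 − 2 = 1, and the invariant factors of ∂_1 are all 1, so H_0 = Z.
  H_1: rank ker ∂_1 − rank ∂_2 = (3 − 2) − 1 = 0, and the invariant factors of ∂_2 are all 1, so H_1 = 0.
  H_2: rank ker ∂_2 − rank ∂_3 = (1 − 1) − 0 = 0, and there is no ∂_3, so H_2 = 0.

As a check, the Euler characteristic is 3 − 3 + 1 = 1, which agrees with 1 − 0 + 0 = 1.
(K is a triangulation of the 2-simplex.)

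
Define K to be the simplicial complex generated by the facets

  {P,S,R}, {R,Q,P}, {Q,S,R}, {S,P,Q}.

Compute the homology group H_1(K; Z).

Order the vertices as P < Q < R < S. Listing each simplex with vertices in this order, K has dimension 2 with simplices:

  0-simplices (4): P, Q, R, S
  1-simplices (6): PQ, PR, PS, QR, QS, RS
  2-simplices (4): PQR, PQS, PRS, QRS

so the chain groups are C_0 ≅ Z^4, C_1 ≅ Z^6, C_2 ≅ Z^4.

The boundary map ∂_1: C_1 → C_0 maps an edge to its endpoints' difference, ∂[p,q] = q − p.
This gives a 4×6 integer matrix of rank 3; reducing to Smith normal form yields diagonal entries (1,1,1).

The boundary map ∂_2: C_2 → C_1 maps a triangle to the signed sum of its edges. For instance
  ∂PRS = RS − PS + PR,
  ∂PQS = QS − PS + PQ.
As a 6×4 matrix over Z this has rank 3, with invariant factors (1,1,1).

Reading off H_k = ker ∂_k / im ∂_{k+1}:

  H_1: rank ker ∂_1 − rank ∂_2 = (6 − 3) − 3 = 0, and the invariant factors of ∂_2 are all 1, so H_1 ≅ 0.

H_1 = 0.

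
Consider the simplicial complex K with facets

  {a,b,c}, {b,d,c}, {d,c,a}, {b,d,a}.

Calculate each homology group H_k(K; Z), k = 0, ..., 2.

Order the vertices as a < b < c < d. Listing each simplex with vertices in this order, K has dimension 2 with simplices:

  0-simplices (4): a, b, c, d
  1-simplices (6): ab, ac, ad, bc, bd, cd
  2-simplices (4): abc, abd, acd, bcd

Hence C_0 ≅ Z^4, C_1 ≅ Z^6, C_2 ≅ Z^4.

∂_1: C_1 → C_0 sends each edge [p,q] (with p < q) to q − p. For instance
  ∂cd = d − c.
The resulting 4×6 matrix has rank 3, and its Smith normal form has invariant factors (1,1,1).

∂_2: C_2 → C_1 maps a triangle to the signed sum of its edges. For instance
  ∂bcd = cd − bd + bc,
  ∂abc = bc − ac + ab.
This gives a 6×4 integer matrix of rank 3; reducing to Smith normal form yields diagonal entries (1,1,1).

Reading off H_k = ker ∂_k / im ∂_{k+1}:

  H_0: rank C_0 − rank ∂_1 = 4 − 3 = 1, and the invariant factors of ∂_1 are all 1, so H_0 ≅ Z.
  H_1: rank ker ∂_1 − rank ∂_2 = (6 − 3) − 3 = 0, and the invariant factors of ∂_2 are all 1, so H_1 ≅ 0.
  H_2: rank ker ∂_2 − rank ∂_3 = (4 − 3) − 0 = 1, and there is no ∂_3, so H_2 ≅ Z.

As a check, the Euler characteristic is 4 − 6 + 4 = 2, which agrees with 1 − 0 + 1 = 2.

H_0 ≅ Z,  H_1 = 0,  H_2 ≅ Z.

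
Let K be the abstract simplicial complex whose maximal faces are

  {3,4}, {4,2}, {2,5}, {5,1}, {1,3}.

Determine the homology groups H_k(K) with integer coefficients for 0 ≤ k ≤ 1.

H_0 = Z,  H_1 = Z.

Order the vertices as 1 < 2 < 3 < 4 < 5. Listing each simplex with vertices in this order, K has dimension 1 with simplices:

  0-simplices (5): [1], [2], [3], [4], [5]
  1-simplices (5): [1,3], [1,5], [2,4], [2,5], [3,4]

giving chain groups C_0 ≅ Z^5, C_1 ≅ Z^5.

∂_1: C_1 → C_0 is given by ∂[p,q] = [q] − [p]. For instance
  ∂[3,4] = [4] − [3].
This gives a 5×5 integer matrix of rank 4; reducing to Smith normal form yields diagonal entries (1,1,1,1).

Reading off H_k = ker ∂_k / im ∂_{k+1}:

  H_0: rank C_0 − rank ∂_1 = 5 − 4 = 1, and the invariant factors of ∂_1 are all 1, so H_0 = Z.
  H_1: rank ker ∂_1 − rank ∂_2 = (5 − 4) − 0 = 1, and there is no ∂_2, so H_1 = Z.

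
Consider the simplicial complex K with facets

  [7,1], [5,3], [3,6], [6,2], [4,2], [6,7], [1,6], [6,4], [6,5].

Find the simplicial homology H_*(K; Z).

Fix the vertex order 1 < 2 < 3 < 4 < 5 < 6 < 7 and write every simplex with vertices in increasing order. Then dim K = 1 and the simplices of K are:

  0-simplices (7): [1], [2], [3], [4], [5], [6], [7]
  1-simplices (9): [1,6], [1,7], [2,4], [2,6], [3,5], [3,6], [4,6], [5,6], [6,7]

so the chain groups are C_0 ≅ Z^7, C_1 ≅ Z^9.

The boundary map ∂_1: C_1 → C_0 is given by ∂[p,q] = [q] − [p].
The 7×9 boundary matrix has rank 6 and Smith normal form diag(1,1,1,1,1,1).

From H_k ≅ ker(∂_k) / im(∂_{k+1}) we obtain:

  H_0: rank C_0 − rank ∂_1 = 7 − 6 = 1, and the invariant factors of ∂_1 are all 1, so H_0 = Z.
  H_1: rank ker ∂_1 − rank ∂_2 = (9 − 6) − 0 = 3, and there is no ∂_2, so H_1 = Z^3.

(K is a triangulation of a wedge of 3 circles.)

H_0 = Z,  H_1 = Z^3.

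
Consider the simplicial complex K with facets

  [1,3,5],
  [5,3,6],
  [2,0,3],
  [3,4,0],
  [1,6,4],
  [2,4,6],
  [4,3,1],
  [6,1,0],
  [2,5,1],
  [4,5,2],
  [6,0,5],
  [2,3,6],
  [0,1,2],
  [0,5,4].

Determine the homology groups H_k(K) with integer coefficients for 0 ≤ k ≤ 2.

Take the total order 0 < 1 < 2 < 3 < 4 < 5 < 6 on the vertex set. Then K (dimension 2) consists of the simplices:

  0-simplices (7): [0], [1], [2], [3], [4], [5], [6]
  1-simplices (21): [0,1], [0,2], [0,3], [0,4], [0,5], [0,6], [1,2], [1,3], [1,4], [1,5], [1,6], [2,3], [2,4], [2,5], [2,6], [3,4], [3,5], [3,6], [4,5], [4,6], [5,6]
  2-simplices (14): [0,1,2], [0,1,6], [0,2,3], [0,3,4], [0,4,5], [0,5,6], [1,2,5], [1,3,4], [1,3,5], [1,4,6], [2,3,6], [2,4,5], [2,4,6], [3,5,6]

Hence C_0 ≅ Z^7, C_1 ≅ Z^21, C_2 ≅ Z^14.

Boundary ∂_1: C_1 → C_0 maps an edge to its endpoints' difference, ∂[p,q] = q − p. For instance
  ∂[4,5] = [5] − [4].
The resulting 7×21 matrix has rank 6, and its Smith normal form has invariant factors (1,1,1,1,1,1).

The boundary map ∂_2: C_2 → C_1 acts by ∂[p,q,r] = [q,r] − [p,r] + [p,q]. For instance
  ∂[0,3,4] = [3,4] − [0,4] + [0,3],
  ∂[0,2,3] = [2,3] − [0,3] + [0,2].
The 21×14 boundary matrix has rank 13 and Smith normal form diag(1,1,1,1,1,1,1,1,1,1,1,1,1).

Computing H_k = (kernel of ∂_k) / (image of ∂_{k+1}):

  H_0: rank C_0 − rank ∂_1 = 7 − 6 = 1, and the invariant factors of ∂_1 are all 1, so H_0 ≅ Z.
  H_1: rank ker ∂_1 − rank ∂_2 = (21 − 6) − 13 = 2, and the invariant factors of ∂_2 are all 1, so H_1 ≅ Z^2.
  H_2: rank ker ∂_2 − rank ∂_3 = (14 − 13) − 0 = 1, and there is no ∂_3, so H_2 ≅ Z.

As a check, the Euler characteristic is 7 − 21 + 14 = 0, which agrees with 1 − 2 + 1 = 0.
(K is a triangulation of the torus T^2.)

H_0 ≅ Z,  H_1 ≅ Z^2,  H_2 ≅ Z.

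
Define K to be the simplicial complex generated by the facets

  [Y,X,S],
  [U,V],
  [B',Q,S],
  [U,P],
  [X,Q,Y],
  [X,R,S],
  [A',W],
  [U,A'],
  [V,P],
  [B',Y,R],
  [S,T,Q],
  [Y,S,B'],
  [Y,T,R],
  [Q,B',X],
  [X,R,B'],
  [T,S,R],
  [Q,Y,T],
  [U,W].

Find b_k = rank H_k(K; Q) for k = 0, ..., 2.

Take the total order P < Q < R < S < T < U < V < W < X < Y < A' < B' on the vertex set. Then K (dimension 2) consists of the simplices:

  0-simplices (12): [P], [Q], [R], [S], [T], [U], [V], [W], [X], [Y], [A'], [B']
  1-simplices (24): (24 of them)
  2-simplices (12): [Q,S,T], [Q,S,B'], [Q,T,Y], [Q,X,Y], [Q,X,B'], [R,S,T], [R,S,X], [R,T,Y], [R,X,B'], [R,Y,B'], [S,X,Y], [S,Y,B']

giving chain groups C_0 ≅ Z^12, C_1 ≅ Z^24, C_2 ≅ Z^12.

The boundary map ∂_1: C_1 → C_0 sends each edge [p,q] (with p < q) to q − p.
As a 12×24 matrix over Z this has rank 10, with invariant factors (1,1,1,1,1,1,1,1,1,1).

Boundary ∂_2: C_2 → C_1 acts by ∂[p,q,r] = [q,r] − [p,r] + [p,q]. For instance
  ∂[R,S,X] = [S,X] − [R,X] + [R,S],
  ∂[Q,X,Y] = [X,Y] − [Q,Y] + [Q,X].
This gives a 24×12 integer matrix of rank 12; reducing to Smith normal form yields diagonal entries (1,1,1,1,1,1,1,1,1,1,1,2).

From H_k ≅ ker(∂_k) / im(∂_{k+1}) we obtain:

  H_0: rank C_0 − rank ∂_1 = 12 − 10 = 2, and the invariant factors of ∂_1 are all 1, so H_0 ≅ Z^2.
  H_1: rank ker ∂_1 − rank ∂_2 = (24 − 10) − 12 = 2, and ∂_2 has invariant factor 2 > 1, so H_1 ≅ Z^2 ⊕ Z/2.
  H_2: rank ker ∂_2 − rank ∂_3 = (12 − 12) − 0 = 0, and there is no ∂_3, so H_2 ≅ 0.

Hence the Betti numbers are b_0 = 2, b_1 = 2, b_2 = 0.

b_0 = 2, b_1 = 2, b_2 = 0.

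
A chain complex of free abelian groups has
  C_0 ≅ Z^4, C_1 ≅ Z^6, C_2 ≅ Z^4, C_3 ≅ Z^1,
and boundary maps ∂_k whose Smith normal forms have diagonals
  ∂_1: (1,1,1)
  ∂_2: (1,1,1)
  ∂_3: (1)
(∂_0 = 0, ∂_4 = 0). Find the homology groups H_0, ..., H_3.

H_0: b_0 = 4 − 0 − 3 = 1; torsion from ∂_1 factors > 1: none. So H_0 = Z.
H_1: b_1 = 6 − 3 − 3 = 0; torsion from ∂_2 factors > 1: none. So H_1 = 0.
H_2: b_2 = 4 − 3 − 1 = 0; torsion from ∂_3 factors > 1: none. So H_2 = 0.
H_3: b_3 = 1 − 1 − 0 = 0; torsion from ∂_4 factors > 1: none. So H_3 = 0.

H_0 = Z,  H_1 = 0,  H_2 = 0,  H_3 = 0.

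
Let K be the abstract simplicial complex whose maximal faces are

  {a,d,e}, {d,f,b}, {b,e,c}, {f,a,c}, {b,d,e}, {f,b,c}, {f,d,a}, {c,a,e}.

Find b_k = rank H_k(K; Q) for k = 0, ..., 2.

b_0 = 1, b_1 = 0, b_2 = 1.

Fix the vertex order a < b < c < d < e < f and write every simplex with vertices in increasing order. Then dim K = 2 and the simplices of K are:

  0-simplices (6): a, b, c, d, e, f
  1-simplices (12): ac, ad, ae, af, bc, bd, be, bf, ce, cf, de, df
  2-simplices (8): ace, acf, ade, adf, bce, bcf, bde, bdf

so the chain groups are C_0 ≅ Z^6, C_1 ≅ Z^12, C_2 ≅ Z^8.

Boundary ∂_1: C_1 → C_0 sends each edge [p,q] (with p < q) to q − p.
The 6×12 boundary matrix has rank 5 and Smith normal form diag(1,1,1,1,1).

∂_2: C_2 → C_1 maps a triangle to the signed sum of its edges. For instance
  ∂bce = ce − be + bc,
  ∂bcf = cf − bf + bc.
This gives a 12×8 integer matrix of rank 7; reducing to Smith normal form yields diagonal entries (1,1,1,1,1,1,1).

Reading off H_k = ker ∂_k / im ∂_{k+1}:

  H_0: rank C_0 − rank ∂_1 = 6 − 5 = 1, and the invariant factors of ∂_1 are all 1, so H_0 ≅ Z.
  H_1: rank ker ∂_1 − rank ∂_2 = (12 − 5) − 7 = 0, and the invariant factors of ∂_2 are all 1, so H_1 ≅ 0.
  H_2: rank ker ∂_2 − rank ∂_3 = (8 − 7) − 0 = 1, and there is no ∂_3, so H_2 ≅ Z.

Hence the Betti numbers are b_0 = 1, b_1 = 0, b_2 = 1.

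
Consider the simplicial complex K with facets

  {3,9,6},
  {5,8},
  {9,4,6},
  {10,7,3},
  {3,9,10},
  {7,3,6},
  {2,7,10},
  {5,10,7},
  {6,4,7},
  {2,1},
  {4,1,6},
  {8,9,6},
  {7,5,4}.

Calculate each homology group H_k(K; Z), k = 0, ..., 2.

Fix the vertex order 1 < 2 < 3 < 4 < 5 < 6 < 7 < 8 < 9 < 10 and write every simplex with vertices in increasing order. Then dim K = 2 and the simplices of K are:

  0-simplices (10): [1], [2], [3], [4], [5], [6], [7], [8], [9], [10]
  1-simplices (22): [1,2], [1,4], [1,6], [2,7], [2,10], [3,6], [3,7], [3,9], [3,10], [4,5], [4,6], [4,7], [4,9], [5,7], [5,8], [5,10], [6,7], [6,8], [6,9], [7,10], [8,9], [9,10]
  2-simplices (11): [1,4,6], [2,7,10], [3,6,7], [3,6,9], [3,7,10], [3,9,10], [4,5,7], [4,6,7], [4,6,9], [5,7,10], [6,8,9]

so the chain groups are C_0 ≅ Z^10, C_1 ≅ Z^22, C_2 ≅ Z^11.

The boundary map ∂_1: C_1 → C_0 sends each edge [p,q] (with p < q) to q − p. For instance
  ∂[5,8] = [8] − [5].
This gives a 10×22 integer matrix of rank 9; reducing to Smith normal form yields diagonal entries (1,1,1,1,1,1,1,1,1).

Boundary ∂_2: C_2 → C_1 maps a triangle to the signed sum of its edges. For instance
  ∂[3,7,10] = [7,10] − [3,10] + [3,7],
  ∂[2,7,10] = [7,10] − [2,10] + [2,7].
The 22×11 boundary matrix has rank 11 and Smith normal form diag(1,1,1,1,1,1,1,1,1,1,1).

Computing H_k = (kernel of ∂_k) / (image of ∂_{k+1}):

  H_0: rank C_0 − rank ∂_1 = 10 − 9 = 1, and the invariant factors of ∂_1 are all 1, so H_0 ≅ Z.
  H_1: rank ker ∂_1 − rank ∂_2 = (22 − 9) − 11 = 2, and the invariant factors of ∂_2 are all 1, so H_1 ≅ Z^2.
  H_2: rank ker ∂_2 − rank ∂_3 = (11 − 11) − 0 = 0, and there is no ∂_3, so H_2 ≅ 0.

H_0 ≅ Z,  H_1 ≅ Z^2,  H_2 = 0.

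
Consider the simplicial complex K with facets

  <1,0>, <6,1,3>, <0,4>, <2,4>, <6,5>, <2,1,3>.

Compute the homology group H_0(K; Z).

Take the total order 0 < 1 < 2 < 3 < 4 < 5 < 6 on the vertex set. Then K (dimension 2) consists of the simplices:

  0-simplices (7): [0], [1], [2], [3], [4], [5], [6]
  1-simplices (9): [0,1], [0,4], [1,2], [1,3], [1,6], [2,3], [2,4], [3,6], [5,6]
  2-simplices (2): [1,2,3], [1,3,6]

so the chain groups are C_0 ≅ Z^7, C_1 ≅ Z^9, C_2 ≅ Z^2.

The boundary map ∂_1: C_1 → C_0 maps an edge to its endpoints' difference, ∂[p,q] = q − p.
The 7×9 boundary matrix has rank 6 and Smith normal form diag(1,1,1,1,1,1).

∂_2: C_2 → C_1 maps a triangle to the signed sum of its edges. For instance
  ∂[1,3,6] = [3,6] − [1,6] + [1,3],
  ∂[1,2,3] = [2,3] − [1,3] + [1,2].
This gives a 9×2 integer matrix of rank 2; reducing to Smith normal form yields diagonal entries (1,1).

From H_k ≅ ker(∂_k) / im(∂_{k+1}) we obtain:

  H_0: rank C_0 − rank ∂_1 = 7 − 6 = 1, and the invariant factors of ∂_1 are all 1, so H_0 ≅ Z.

H_0 ≅ Z.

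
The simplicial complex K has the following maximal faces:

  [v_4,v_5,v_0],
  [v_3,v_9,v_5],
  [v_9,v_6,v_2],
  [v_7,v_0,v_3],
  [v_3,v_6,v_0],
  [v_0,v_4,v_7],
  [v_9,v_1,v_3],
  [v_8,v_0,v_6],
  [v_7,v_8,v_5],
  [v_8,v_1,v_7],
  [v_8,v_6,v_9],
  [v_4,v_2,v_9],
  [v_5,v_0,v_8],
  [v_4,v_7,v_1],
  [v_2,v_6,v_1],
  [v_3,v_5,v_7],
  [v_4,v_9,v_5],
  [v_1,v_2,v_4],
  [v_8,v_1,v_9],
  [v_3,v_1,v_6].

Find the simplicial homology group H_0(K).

We work with the vertex ordering v_0 < v_1 < v_2 < v_3 < v_4 < v_5 < v_6 < v_7 < v_8 < v_9. The simplices of K, each written with vertices in increasing order, are:

  0-simplices (10): [v_0], [v_1], [v_2], [v_3], [v_4], [v_5], [v_6], [v_7], [v_8], [v_9]
  1-simplices (30): (30 of them)
  2-simplices (20): (20 of them)

Hence C_0 ≅ Z^10, C_1 ≅ Z^30, C_2 ≅ Z^20.

∂_1: C_1 → C_0 maps an edge to its endpoints' difference, ∂[p,q] = q − p. For instance
  ∂[v_1,v_6] = [v_6] − [v_1].
The 10×30 boundary matrix has rank 9 and Smith normal form diag(1,1,1,1,1,1,1,1,1).

Boundary ∂_2: C_2 → C_1 acts by ∂[p,q,r] = [q,r] − [p,r] + [p,q]. For instance
  ∂[v_0,v_6,v_8] = [v_6,v_8] − [v_0,v_8] + [v_0,v_6],
  ∂[v_3,v_5,v_9] = [v_5,v_9] − [v_3,v_9] + [v_3,v_5].
This gives a 30×20 integer matrix of rank 20; reducing to Smith normal form yields diagonal entries (1,1,1,1,1,1,1,1,1,1,1,1,1,1,1,1,1,1,1,2).

From H_k ≅ ker(∂_k) / im(∂_{k+1}) we obtain:

  H_0: rank C_0 − rank ∂_1 = 10 − 9 = 1, and the invariant factors of ∂_1 are all 1, so H_0 = Z.

H_0 ≅ Z.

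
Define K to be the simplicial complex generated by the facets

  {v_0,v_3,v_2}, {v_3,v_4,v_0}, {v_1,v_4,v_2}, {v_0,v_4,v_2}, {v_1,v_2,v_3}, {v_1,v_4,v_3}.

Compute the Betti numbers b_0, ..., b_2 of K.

b_0 = 1, b_1 = 0, b_2 = 1.

Fix the vertex order v_0 < v_1 < v_2 < v_3 < v_4 and write every simplex with vertices in increasing order. Then dim K = 2 and the simplices of K are:

  0-simplices (5): [v_0], [v_1], [v_2], [v_3], [v_4]
  1-simplices (9): [v_0,v_2], [v_0,v_3], [v_0,v_4], [v_1,v_2], [v_1,v_3], [v_1,v_4], [v_2,v_3], [v_2,v_4], [v_3,v_4]
  2-simplices (6): [v_0,v_2,v_3], [v_0,v_2,v_4], [v_0,v_3,v_4], [v_1,v_2,v_3], [v_1,v_2,v_4], [v_1,v_3,v_4]

Hence C_0 ≅ Z^5, C_1 ≅ Z^9, C_2 ≅ Z^6.

∂_1: C_1 → C_0 sends each edge [p,q] (with p < q) to q − p.
The 5×9 boundary matrix has rank 4 and Smith normal form diag(1,1,1,1).

∂_2: C_2 → C_1 sends each 2-simplex [p,q,r] to [q,r] − [p,r] + [p,q]. For instance
  ∂[v_1,v_2,v_3] = [v_2,v_3] − [v_1,v_3] + [v_1,v_2],
  ∂[v_1,v_3,v_4] = [v_3,v_4] − [v_1,v_4] + [v_1,v_3].
As a 9×6 matrix over Z this has rank 5, with invariant factors (1,1,1,1,1).

From H_k ≅ ker(∂_k) / im(∂_{k+1}) we obtain:

  H_0: rank C_0 − rank ∂_1 = 5 − 4 = 1, and the invariant factors of ∂_1 are all 1, so H_0 = Z.
  H_1: rank ker ∂_1 − rank ∂_2 = (9 − 4) − 5 = 0, and the invariant factors of ∂_2 are all 1, so H_1 = 0.
  H_2: rank ker ∂_2 − rank ∂_3 = (6 − 5) − 0 = 1, and there is no ∂_3, so H_2 = Z.

As a check, the Euler characteristic is 5 − 9 + 6 = 2, which agrees with 1 − 0 + 1 = 2.

Hence the Betti numbers are b_0 = 1, b_1 = 0, b_2 = 1.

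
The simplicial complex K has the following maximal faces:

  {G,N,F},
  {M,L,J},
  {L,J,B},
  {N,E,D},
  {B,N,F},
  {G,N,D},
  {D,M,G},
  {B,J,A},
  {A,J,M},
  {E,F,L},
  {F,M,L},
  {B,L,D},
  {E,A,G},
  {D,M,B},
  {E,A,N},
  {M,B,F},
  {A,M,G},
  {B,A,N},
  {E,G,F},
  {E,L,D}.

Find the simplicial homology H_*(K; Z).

H_0 = Z,  H_1 = Z ⊕ Z/2,  H_2 = 0.

We work with the vertex ordering A < B < D < E < F < G < J < L < M < N. The simplices of K, each written with vertices in increasing order, are:

  0-simplices (10): A, B, D, E, F, G, J, L, M, N
  1-simplices (30): AB, AE, AG, AJ, AM, AN, BD, BF, BJ, BL, BM, BN, DE, DG, DL, DM, DN, EF, EG, EL, EN, FG, FL, FM, FN, GM, GN, JL, JM, LM
  2-simplices (20): ABJ, ABN, AEG, AEN, AGM, AJM, BDL, BDM, BFM, BFN, BJL, DEL, DEN, DGM, DGN, EFG, EFL, FGN, FLM, JLM

Hence C_0 ≅ Z^10, C_1 ≅ Z^30, C_2 ≅ Z^20.

Boundary ∂_1: C_1 → C_0 is given by ∂[p,q] = [q] − [p]. For instance
  ∂DG = G − D.
This gives a 10×30 integer matrix of rank 9; reducing to Smith normal form yields diagonal entries (1,1,1,1,1,1,1,1,1).

Boundary ∂_2: C_2 → C_1 maps a triangle to the signed sum of its edges. For instance
  ∂BDM = DM − BM + BD,
  ∂DEN = EN − DN + DE.
This gives a 30×20 integer matrix of rank 20; reducing to Smith normal form yields diagonal entries (1,1,1,1,1,1,1,1,1,1,1,1,1,1,1,1,1,1,1,2).

Computing H_k = (kernel of ∂_k) / (image of ∂_{k+1}):

  H_0: rank C_0 − rank ∂_1 = 10 − 9 = 1, and the invariant factors of ∂_1 are all 1, so H_0 = Z.
  H_1: rank ker ∂_1 − rank ∂_2 = (30 − 9) − 20 = 1, and ∂_2 has invariant factor 2 > 1, so H_1 = Z ⊕ Z/2.
  H_2: rank ker ∂_2 − rank ∂_3 = (20 − 20) − 0 = 0, and there is no ∂_3, so H_2 = 0.

(K is a triangulation of the Klein bottle.)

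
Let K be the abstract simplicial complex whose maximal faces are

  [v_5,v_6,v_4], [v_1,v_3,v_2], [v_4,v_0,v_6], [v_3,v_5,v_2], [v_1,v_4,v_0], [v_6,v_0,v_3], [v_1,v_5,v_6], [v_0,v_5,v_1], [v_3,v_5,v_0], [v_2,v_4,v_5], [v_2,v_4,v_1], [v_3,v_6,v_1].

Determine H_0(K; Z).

Take the total order v_0 < v_1 < v_2 < v_3 < v_4 < v_5 < v_6 on the vertex set. Then K (dimension 2) consists of the simplices:

  0-simplices (7): [v_0], [v_1], [v_2], [v_3], [v_4], [v_5], [v_6]
  1-simplices (18): (18 of them)
  2-simplices (12): (12 of them)

Hence C_0 ≅ Z^7, C_1 ≅ Z^18, C_2 ≅ Z^12.

The boundary map ∂_1: C_1 → C_0 is given by ∂[p,q] = [q] − [p]. For instance
  ∂[v_0,v_3] = [v_3] − [v_0].
As a 7×18 matrix over Z this has rank 6, with invariant factors (1,1,1,1,1,1).

∂_2: C_2 → C_1 sends each 2-simplex [p,q,r] to [q,r] − [p,r] + [p,q]. For instance
  ∂[v_0,v_3,v_6] = [v_3,v_6] − [v_0,v_6] + [v_0,v_3],
  ∂[v_1,v_5,v_6] = [v_5,v_6] − [v_1,v_6] + [v_1,v_5].
The resulting 18×12 matrix has rank 12, and its Smith normal form has invariant factors (1,1,1,1,1,1,1,1,1,1,1,2).

From H_k ≅ ker(∂_k) / im(∂_{k+1}) we obtain:

  H_0: rank C_0 − rank ∂_1 = 7 − 6 = 1, and the invariant factors of ∂_1 are all 1, so H_0 ≅ Z.

H_0 = Z.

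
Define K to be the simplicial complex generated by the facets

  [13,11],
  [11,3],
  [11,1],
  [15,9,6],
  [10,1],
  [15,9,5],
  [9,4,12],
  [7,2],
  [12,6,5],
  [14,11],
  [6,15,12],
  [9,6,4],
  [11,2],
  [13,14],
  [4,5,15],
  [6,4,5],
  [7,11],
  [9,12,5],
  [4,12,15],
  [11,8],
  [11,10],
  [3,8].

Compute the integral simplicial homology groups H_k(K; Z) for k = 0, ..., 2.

H_0 = Z^2,  H_1 = Z^4 ⊕ Z/2Z,  H_2 = 0.

Take the total order 1 < 2 < 3 < 4 < 5 < 6 < 7 < 8 < 9 < 10 < 11 < 12 < 13 < 14 < 15 on the vertex set. Then K (dimension 2) consists of the simplices:

  0-simplices (15): [1], [2], [3], [4], [5], [6], [7], [8], [9], [10], [11], [12], [13], [14], [15]
  1-simplices (27): (27 of them)
  2-simplices (10): [4,5,6], [4,5,15], [4,6,9], [4,9,12], [4,12,15], [5,6,12], [5,9,12], [5,9,15], [6,9,15], [6,12,15]

Hence C_0 ≅ Z^15, C_1 ≅ Z^27, C_2 ≅ Z^10.

Boundary ∂_1: C_1 → C_0 is given by ∂[p,q] = [q] − [p].
The 15×27 boundary matrix has rank 13 and Smith normal form diag(1,1,1,1,1,1,1,1,1,1,1,1,1).

Boundary ∂_2: C_2 → C_1 acts by ∂[p,q,r] = [q,r] − [p,r] + [p,q]. For instance
  ∂[5,9,15] = [9,15] − [5,15] + [5,9],
  ∂[6,9,15] = [9,15] − [6,15] + [6,9].
This gives a 27×10 integer matrix of rank 10; reducing to Smith normal form yields diagonal entries (1,1,1,1,1,1,1,1,1,2).

Computing H_k = (kernel of ∂_k) / (image of ∂_{k+1}):

  H_0: rank C_0 − rank ∂_1 = 15 − 13 = 2, and the invariant factors of ∂_1 are all 1, so H_0 ≅ Z^2.
  H_1: rank ker ∂_1 − rank ∂_2 = (27 − 13) − 10 = 4, and ∂_2 has invariant factor 2 > 1, so H_1 ≅ Z^4 ⊕ Z/2Z.
  H_2: rank ker ∂_2 − rank ∂_3 = (10 − 10) − 0 = 0, and there is no ∂_3, so H_2 ≅ 0.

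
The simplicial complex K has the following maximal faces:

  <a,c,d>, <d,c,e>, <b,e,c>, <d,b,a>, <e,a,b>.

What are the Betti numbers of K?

b_0 = 1, b_1 = 1, b_2 = 0.

K has 5 vertices, 10 edges, 5 triangles.
rank ∂_0 = 0, rank ∂_1 = 4 ⇒ b_0 = 5 − 0 − 4 = 1; all invariant factors of ∂_1 are 1 so no torsion. So H_0 = Z.
rank ∂_1 = 4, rank ∂_2 = 5 ⇒ b_1 = 10 − 4 − 5 = 1; all invariant factors of ∂_2 are 1 so no torsion. So H_1 = Z.
rank ∂_2 = 5, rank ∂_3 = 0 ⇒ b_2 = 5 − 5 − 0 = 0. So H_2 = 0.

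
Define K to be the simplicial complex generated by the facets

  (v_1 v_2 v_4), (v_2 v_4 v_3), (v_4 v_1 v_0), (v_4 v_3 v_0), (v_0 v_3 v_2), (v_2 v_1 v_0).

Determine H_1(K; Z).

Take the total order v_0 < v_1 < v_2 < v_3 < v_4 on the vertex set. Then K (dimension 2) consists of the simplices:

  0-simplices (5): [v_0], [v_1], [v_2], [v_3], [v_4]
  1-simplices (9): [v_0,v_1], [v_0,v_2], [v_0,v_3], [v_0,v_4], [v_1,v_2], [v_1,v_4], [v_2,v_3], [v_2,v_4], [v_3,v_4]
  2-simplices (6): [v_0,v_1,v_2], [v_0,v_1,v_4], [v_0,v_2,v_3], [v_0,v_3,v_4], [v_1,v_2,v_4], [v_2,v_3,v_4]

Hence C_0 ≅ Z^5, C_1 ≅ Z^9, C_2 ≅ Z^6.

∂_1: C_1 → C_0 sends each edge [p,q] (with p < q) to q − p. For instance
  ∂[v_1,v_2] = [v_2] − [v_1].
The resulting 5×9 matrix has rank 4, and its Smith normal form has invariant factors (1,1,1,1).

∂_2: C_2 → C_1 maps a triangle to the signed sum of its edges. For instance
  ∂[v_2,v_3,v_4] = [v_3,v_4] − [v_2,v_4] + [v_2,v_3],
  ∂[v_0,v_2,v_3] = [v_2,v_3] − [v_0,v_3] + [v_0,v_2].
As a 9×6 matrix over Z this has rank 5, with invariant factors (1,1,1,1,1).

From H_k ≅ ker(∂_k) / im(∂_{k+1}) we obtain:

  H_1: rank ker ∂_1 − rank ∂_2 = (9 − 4) − 5 = 0, and the invariant factors of ∂_2 are all 1, so H_1 ≅ 0.

H_1 ≅ 0.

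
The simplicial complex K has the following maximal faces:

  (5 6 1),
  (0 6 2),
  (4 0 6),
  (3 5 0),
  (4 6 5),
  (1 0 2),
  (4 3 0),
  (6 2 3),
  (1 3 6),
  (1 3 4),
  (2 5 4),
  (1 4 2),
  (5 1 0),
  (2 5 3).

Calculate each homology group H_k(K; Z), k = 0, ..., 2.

H_0 ≅ Z,  H_1 ≅ Z^2,  H_2 ≅ Z.

Take the total order 0 < 1 < 2 < 3 < 4 < 5 < 6 on the vertex set. Then K (dimension 2) consists of the simplices:

  0-simplices (7): [0], [1], [2], [3], [4], [5], [6]
  1-simplices (21): [0,1], [0,2], [0,3], [0,4], [0,5], [0,6], [1,2], [1,3], [1,4], [1,5], [1,6], [2,3], [2,4], [2,5], [2,6], [3,4], [3,5], [3,6], [4,5], [4,6], [5,6]
  2-simplices (14): [0,1,2], [0,1,5], [0,2,6], [0,3,4], [0,3,5], [0,4,6], [1,2,4], [1,3,4], [1,3,6], [1,5,6], [2,3,5], [2,3,6], [2,4,5], [4,5,6]

giving chain groups C_0 ≅ Z^7, C_1 ≅ Z^21, C_2 ≅ Z^14.

The boundary map ∂_1: C_1 → C_0 is given by ∂[p,q] = [q] − [p]. For instance
  ∂[2,3] = [3] − [2].
As a 7×21 matrix over Z this has rank 6, with invariant factors (1,1,1,1,1,1).

The boundary map ∂_2: C_2 → C_1 sends each 2-simplex [p,q,r] to [q,r] − [p,r] + [p,q]. For instance
  ∂[0,2,6] = [2,6] − [0,6] + [0,2],
  ∂[1,2,4] = [2,4] − [1,4] + [1,2].
As a 21×14 matrix over Z this has rank 13, with invariant factors (1,1,1,1,1,1,1,1,1,1,1,1,1).

Now H_k = ker ∂_k / im ∂_{k+1}, so:

  H_0: rank C_0 − rank ∂_1 = 7 − 6 = 1, and the invariant factors of ∂_1 are all 1, so H_0 ≅ Z.
  H_1: rank ker ∂_1 − rank ∂_2 = (21 − 6) − 13 = 2, and the invariant factors of ∂_2 are all 1, so H_1 ≅ Z^2.
  H_2: rank ker ∂_2 − rank ∂_3 = (14 − 13) − 0 = 1, and there is no ∂_3, so H_2 ≅ Z.

As a check, the Euler characteristic is 7 − 21 + 14 = 0, which agrees with 1 − 2 + 1 = 0.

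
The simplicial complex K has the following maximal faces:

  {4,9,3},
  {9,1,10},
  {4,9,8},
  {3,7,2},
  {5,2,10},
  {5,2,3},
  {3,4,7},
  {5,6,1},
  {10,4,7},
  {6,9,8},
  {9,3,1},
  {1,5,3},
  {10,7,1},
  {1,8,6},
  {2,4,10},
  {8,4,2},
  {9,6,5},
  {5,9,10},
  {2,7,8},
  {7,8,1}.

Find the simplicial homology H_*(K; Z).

Take the total order 1 < 2 < 3 < 4 < 5 < 6 < 7 < 8 < 9 < 10 on the vertex set. Then K (dimension 2) consists of the simplices:

  0-simplices (10): [1], [2], [3], [4], [5], [6], [7], [8], [9], [10]
  1-simplices (30): (30 of them)
  2-simplices (20): (20 of them)

giving chain groups C_0 ≅ Z^10, C_1 ≅ Z^30, C_2 ≅ Z^20.

The boundary map ∂_1: C_1 → C_0 is given by ∂[p,q] = [q] − [p]. For instance
  ∂[7,10] = [10] − [7].
This gives a 10×30 integer matrix of rank 9; reducing to Smith normal form yields diagonal entries (1,1,1,1,1,1,1,1,1).

The boundary map ∂_2: C_2 → C_1 sends each 2-simplex [p,q,r] to [q,r] − [p,r] + [p,q]. For instance
  ∂[2,3,5] = [3,5] − [2,5] + [2,3],
  ∂[5,9,10] = [9,10] − [5,10] + [5,9].
The resulting 30×20 matrix has rank 20, and its Smith normal form has invariant factors (1,1,1,1,1,1,1,1,1,1,1,1,1,1,1,1,1,1,1,2).

Now H_k = ker ∂_k / im ∂_{k+1}, so:

  H_0: rank C_0 − rank ∂_1 = 10 − 9 = 1, and the invariant factors of ∂_1 are all 1, so H_0 = Z.
  H_1: rank ker ∂_1 − rank ∂_2 = (30 − 9) − 20 = 1, and ∂_2 has invariant factor 2 > 1, so H_1 = Z ⊕ Z_2.
  H_2: rank ker ∂_2 − rank ∂_3 = (20 − 20) − 0 = 0, and there is no ∂_3, so H_2 = 0.

As a check, the Euler characteristic is 10 − 30 + 20 = 0, which agrees with 1 − 1 + 0 = 0.

H_0 = Z,  H_1 = Z ⊕ Z_2,  H_2 = 0.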